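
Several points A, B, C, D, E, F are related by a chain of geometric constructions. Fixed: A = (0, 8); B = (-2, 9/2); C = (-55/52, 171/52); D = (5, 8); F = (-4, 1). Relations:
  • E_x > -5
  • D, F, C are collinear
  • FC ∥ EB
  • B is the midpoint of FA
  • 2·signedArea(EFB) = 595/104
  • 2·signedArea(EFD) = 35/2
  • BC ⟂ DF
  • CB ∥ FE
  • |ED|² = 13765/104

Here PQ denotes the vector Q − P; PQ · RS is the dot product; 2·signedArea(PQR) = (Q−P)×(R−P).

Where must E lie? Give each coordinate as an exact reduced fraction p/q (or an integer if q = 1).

1. E_x = -257/52  [FC ∥ EB ∩ CB ∥ FE]
2. E_y = 115/52  [FC ∥ EB ∩ CB ∥ FE]
   → E = (-257/52, 115/52)

E = (-257/52, 115/52)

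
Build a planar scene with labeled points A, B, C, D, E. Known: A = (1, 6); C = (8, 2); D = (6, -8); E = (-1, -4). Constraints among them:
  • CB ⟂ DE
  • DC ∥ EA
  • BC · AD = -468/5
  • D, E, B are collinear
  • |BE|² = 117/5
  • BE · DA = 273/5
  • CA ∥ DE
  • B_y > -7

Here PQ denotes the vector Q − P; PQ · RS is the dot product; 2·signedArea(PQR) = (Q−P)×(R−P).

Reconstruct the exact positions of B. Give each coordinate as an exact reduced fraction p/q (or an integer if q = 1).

1. B_x = 16/5  [D, E, B are collinear ∩ CB ⟂ DE]
2. B_y = -32/5  [D, E, B are collinear ∩ CB ⟂ DE]
   → B = (16/5, -32/5)

B = (16/5, -32/5)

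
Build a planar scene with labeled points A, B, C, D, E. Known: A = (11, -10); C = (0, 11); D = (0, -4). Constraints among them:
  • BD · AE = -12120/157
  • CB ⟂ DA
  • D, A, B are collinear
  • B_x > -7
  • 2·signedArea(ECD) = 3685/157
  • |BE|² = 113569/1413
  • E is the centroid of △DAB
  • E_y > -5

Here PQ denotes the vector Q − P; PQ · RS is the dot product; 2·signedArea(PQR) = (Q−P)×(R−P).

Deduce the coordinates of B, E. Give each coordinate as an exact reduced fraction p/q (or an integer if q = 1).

B = (-990/157, -88/157)
E = (737/471, -762/157)

1. B_x = -990/157  [D, A, B are collinear ∩ CB ⟂ DA]
2. B_y = -88/157  [D, A, B are collinear ∩ CB ⟂ DA]
   → B = (-990/157, -88/157)
3. E_x = 737/471  [E is the centroid of △DAB]
4. E_y = -762/157  [E is the centroid of △DAB]
   → E = (737/471, -762/157)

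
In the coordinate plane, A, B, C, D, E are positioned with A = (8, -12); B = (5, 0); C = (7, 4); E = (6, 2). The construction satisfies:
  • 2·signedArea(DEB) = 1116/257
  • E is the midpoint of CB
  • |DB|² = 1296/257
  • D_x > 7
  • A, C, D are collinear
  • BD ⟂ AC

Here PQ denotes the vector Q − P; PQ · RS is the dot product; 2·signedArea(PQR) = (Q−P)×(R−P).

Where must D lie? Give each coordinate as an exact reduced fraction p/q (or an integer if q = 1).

D = (1861/257, 36/257)

1. D_x = 1861/257  [A, C, D are collinear ∩ BD ⟂ AC]
2. D_y = 36/257  [A, C, D are collinear ∩ BD ⟂ AC]
   → D = (1861/257, 36/257)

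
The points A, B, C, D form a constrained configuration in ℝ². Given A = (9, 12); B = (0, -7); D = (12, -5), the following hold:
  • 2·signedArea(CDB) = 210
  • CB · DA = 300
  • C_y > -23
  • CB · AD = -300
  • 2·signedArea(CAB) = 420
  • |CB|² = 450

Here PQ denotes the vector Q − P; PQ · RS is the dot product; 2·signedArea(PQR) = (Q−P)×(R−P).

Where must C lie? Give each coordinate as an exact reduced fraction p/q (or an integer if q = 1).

1. C_x = 15  [2·signedArea(CDB) = 210 ∩ CB · DA = 300]
2. C_y = -22  [2·signedArea(CDB) = 210 ∩ CB · DA = 300]
   → C = (15, -22)

C = (15, -22)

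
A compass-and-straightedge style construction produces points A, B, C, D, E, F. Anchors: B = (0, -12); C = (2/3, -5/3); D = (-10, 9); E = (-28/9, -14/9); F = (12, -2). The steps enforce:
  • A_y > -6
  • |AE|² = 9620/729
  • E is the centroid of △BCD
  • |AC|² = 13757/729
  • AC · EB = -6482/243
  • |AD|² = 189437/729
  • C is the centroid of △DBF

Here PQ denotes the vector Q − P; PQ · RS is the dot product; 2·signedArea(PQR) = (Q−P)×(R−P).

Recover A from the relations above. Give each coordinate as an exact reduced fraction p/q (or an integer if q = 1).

1. A_x = -56/27  [line -28/9·x + 94/9·y + 11216/243 = 0 ∩ |AD|² = 189437/729]
2. A_y = -136/27  [line -28/9·x + 94/9·y + 11216/243 = 0 ∩ |AD|² = 189437/729]
   → A = (-56/27, -136/27)

A = (-56/27, -136/27)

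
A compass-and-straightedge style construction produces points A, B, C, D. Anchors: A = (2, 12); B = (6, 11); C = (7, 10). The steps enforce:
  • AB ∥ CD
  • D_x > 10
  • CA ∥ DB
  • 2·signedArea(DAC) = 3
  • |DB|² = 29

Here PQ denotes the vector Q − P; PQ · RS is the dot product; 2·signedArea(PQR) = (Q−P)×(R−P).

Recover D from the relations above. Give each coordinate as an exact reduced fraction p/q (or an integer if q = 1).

D = (11, 9)

1. D_x = 11  [CA ∥ DB ∩ AB ∥ CD]
2. D_y = 9  [CA ∥ DB ∩ AB ∥ CD]
   → D = (11, 9)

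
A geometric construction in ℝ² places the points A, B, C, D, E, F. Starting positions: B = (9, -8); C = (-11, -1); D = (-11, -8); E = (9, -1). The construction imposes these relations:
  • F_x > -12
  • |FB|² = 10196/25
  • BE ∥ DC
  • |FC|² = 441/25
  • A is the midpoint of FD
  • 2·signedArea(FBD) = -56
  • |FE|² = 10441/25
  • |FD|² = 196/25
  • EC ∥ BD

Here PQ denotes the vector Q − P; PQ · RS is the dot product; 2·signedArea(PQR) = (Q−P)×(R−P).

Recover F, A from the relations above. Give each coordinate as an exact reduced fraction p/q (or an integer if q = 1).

1. F_y = -26/5  [2·signedArea(FBD) = -56]
2. F_x = -11  [|FC|² = 441/25]
   → F = (-11, -26/5)
3. A_x = -11  [A is the midpoint of FD]
4. A_y = -33/5  [A is the midpoint of FD]
   → A = (-11, -33/5)

A = (-11, -33/5)
F = (-11, -26/5)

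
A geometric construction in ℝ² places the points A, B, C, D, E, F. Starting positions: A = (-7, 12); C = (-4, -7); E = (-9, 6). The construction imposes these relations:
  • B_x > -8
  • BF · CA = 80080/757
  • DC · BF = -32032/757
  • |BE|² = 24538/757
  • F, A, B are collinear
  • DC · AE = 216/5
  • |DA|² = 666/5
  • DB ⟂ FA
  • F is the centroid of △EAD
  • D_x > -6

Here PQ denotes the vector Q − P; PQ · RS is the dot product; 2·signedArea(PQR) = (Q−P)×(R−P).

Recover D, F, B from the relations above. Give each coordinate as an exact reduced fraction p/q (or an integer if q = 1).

1. D_x = -26/5  [line 2·x + 6·y + 34/5 = 0 ∩ |DA|² = 666/5]
2. D_y = 3/5  [line 2·x + 6·y + 34/5 = 0 ∩ |DA|² = 666/5]
   → D = (-26/5, 3/5)
3. F_x = -106/15  [F is the centroid of △EAD]
4. F_y = 31/5  [F is the centroid of △EAD]
   → F = (-106/15, 31/5)
5. B_x = -5398/757  [F, A, B are collinear ∩ DB ⟂ FA]
6. B_y = 471/757  [F, A, B are collinear ∩ DB ⟂ FA]
   → B = (-5398/757, 471/757)

B = (-5398/757, 471/757)
D = (-26/5, 3/5)
F = (-106/15, 31/5)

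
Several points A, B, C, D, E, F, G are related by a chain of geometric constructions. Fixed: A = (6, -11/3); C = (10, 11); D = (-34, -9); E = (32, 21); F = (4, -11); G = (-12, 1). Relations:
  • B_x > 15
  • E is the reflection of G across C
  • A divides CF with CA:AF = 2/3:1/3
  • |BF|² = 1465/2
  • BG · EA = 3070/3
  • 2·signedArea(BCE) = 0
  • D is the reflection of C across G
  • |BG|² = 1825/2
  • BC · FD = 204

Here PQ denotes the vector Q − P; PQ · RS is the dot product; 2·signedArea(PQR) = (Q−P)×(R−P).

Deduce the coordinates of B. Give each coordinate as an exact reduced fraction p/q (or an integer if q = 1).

1. B_x = 31/2  [2·signedArea(BCE) = 0 ∩ BC · FD = 204]
2. B_y = 27/2  [2·signedArea(BCE) = 0 ∩ BC · FD = 204]
   → B = (31/2, 27/2)

B = (31/2, 27/2)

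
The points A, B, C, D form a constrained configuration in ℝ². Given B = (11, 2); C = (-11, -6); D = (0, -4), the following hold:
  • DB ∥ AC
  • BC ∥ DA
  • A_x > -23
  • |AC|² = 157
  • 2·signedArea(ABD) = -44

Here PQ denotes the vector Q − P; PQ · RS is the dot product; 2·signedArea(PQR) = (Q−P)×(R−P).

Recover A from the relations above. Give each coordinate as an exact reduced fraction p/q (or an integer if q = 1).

1. A_x = -22  [DB ∥ AC ∩ BC ∥ DA]
2. A_y = -12  [DB ∥ AC ∩ BC ∥ DA]
   → A = (-22, -12)

A = (-22, -12)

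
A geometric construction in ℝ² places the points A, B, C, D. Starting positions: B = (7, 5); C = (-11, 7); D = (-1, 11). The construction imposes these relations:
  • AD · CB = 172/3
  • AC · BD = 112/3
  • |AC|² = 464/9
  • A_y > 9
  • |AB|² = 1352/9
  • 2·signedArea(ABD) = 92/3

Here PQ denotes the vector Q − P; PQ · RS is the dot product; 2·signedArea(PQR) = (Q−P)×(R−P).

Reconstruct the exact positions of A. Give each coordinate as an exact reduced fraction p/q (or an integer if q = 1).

1. A_x = -13/3  [2·signedArea(ABD) = 92/3 ∩ AD · CB = 172/3]
2. A_y = 29/3  [2·signedArea(ABD) = 92/3 ∩ AD · CB = 172/3]
   → A = (-13/3, 29/3)

A = (-13/3, 29/3)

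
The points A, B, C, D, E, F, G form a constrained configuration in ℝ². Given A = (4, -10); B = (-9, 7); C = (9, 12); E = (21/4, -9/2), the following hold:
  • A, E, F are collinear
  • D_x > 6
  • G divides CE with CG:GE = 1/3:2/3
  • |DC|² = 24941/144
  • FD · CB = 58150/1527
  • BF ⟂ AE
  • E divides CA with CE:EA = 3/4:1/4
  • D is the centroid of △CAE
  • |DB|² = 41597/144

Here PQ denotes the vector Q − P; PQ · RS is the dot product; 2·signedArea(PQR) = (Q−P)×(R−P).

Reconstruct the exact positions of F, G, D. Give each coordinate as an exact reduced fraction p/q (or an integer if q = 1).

1. F_x = 3581/509  [A, E, F are collinear ∩ BF ⟂ AE]
2. F_y = 1708/509  [A, E, F are collinear ∩ BF ⟂ AE]
   → F = (3581/509, 1708/509)
3. G_x = 31/4  [G divides CE with CG:GE = 1/3:2/3]
4. G_y = 13/2  [G divides CE with CG:GE = 1/3:2/3]
   → G = (31/4, 13/2)
5. D_x = 73/12  [D is the centroid of △CAE]
6. D_y = -5/6  [D is the centroid of △CAE]
   → D = (73/12, -5/6)

D = (73/12, -5/6)
F = (3581/509, 1708/509)
G = (31/4, 13/2)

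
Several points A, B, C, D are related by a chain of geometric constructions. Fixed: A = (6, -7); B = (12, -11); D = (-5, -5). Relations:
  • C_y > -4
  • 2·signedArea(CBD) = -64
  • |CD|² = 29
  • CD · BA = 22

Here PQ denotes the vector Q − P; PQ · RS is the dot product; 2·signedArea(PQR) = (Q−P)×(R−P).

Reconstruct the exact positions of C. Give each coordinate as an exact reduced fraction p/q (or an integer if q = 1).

C = (0, -3)

1. C_x = 0  [2·signedArea(CBD) = -64 ∩ CD · BA = 22]
2. C_y = -3  [2·signedArea(CBD) = -64 ∩ CD · BA = 22]
   → C = (0, -3)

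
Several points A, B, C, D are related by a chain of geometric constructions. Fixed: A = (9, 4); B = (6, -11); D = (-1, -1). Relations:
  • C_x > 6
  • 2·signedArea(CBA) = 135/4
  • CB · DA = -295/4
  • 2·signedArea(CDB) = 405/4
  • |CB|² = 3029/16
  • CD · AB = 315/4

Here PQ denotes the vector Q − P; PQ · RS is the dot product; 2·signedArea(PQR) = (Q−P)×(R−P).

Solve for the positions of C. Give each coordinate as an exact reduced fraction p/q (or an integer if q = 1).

C = (13/2, 11/4)

1. C_x = 13/2  [2·signedArea(CDB) = 405/4 ∩ CB · DA = -295/4]
2. C_y = 11/4  [2·signedArea(CDB) = 405/4 ∩ CB · DA = -295/4]
   → C = (13/2, 11/4)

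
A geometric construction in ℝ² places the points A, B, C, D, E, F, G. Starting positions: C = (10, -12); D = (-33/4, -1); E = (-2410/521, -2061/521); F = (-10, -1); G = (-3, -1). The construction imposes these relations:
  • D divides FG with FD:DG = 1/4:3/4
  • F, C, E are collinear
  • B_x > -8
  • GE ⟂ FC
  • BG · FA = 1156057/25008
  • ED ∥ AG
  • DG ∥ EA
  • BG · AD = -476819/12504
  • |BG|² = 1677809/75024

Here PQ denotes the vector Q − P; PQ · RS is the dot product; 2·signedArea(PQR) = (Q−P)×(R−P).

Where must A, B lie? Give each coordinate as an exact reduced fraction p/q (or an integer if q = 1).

1. A_x = 1301/2084  [ED ∥ AG ∩ DG ∥ EA]
2. A_y = -2061/521  [ED ∥ AG ∩ DG ∥ EA]
   → A = (1301/2084, -2061/521)
3. B_x = -15891/2084  [BG · FA = 1156057/25008 ∩ BG · AD = -476819/12504]
4. B_y = -3103/1563  [BG · FA = 1156057/25008 ∩ BG · AD = -476819/12504]
   → B = (-15891/2084, -3103/1563)

A = (1301/2084, -2061/521)
B = (-15891/2084, -3103/1563)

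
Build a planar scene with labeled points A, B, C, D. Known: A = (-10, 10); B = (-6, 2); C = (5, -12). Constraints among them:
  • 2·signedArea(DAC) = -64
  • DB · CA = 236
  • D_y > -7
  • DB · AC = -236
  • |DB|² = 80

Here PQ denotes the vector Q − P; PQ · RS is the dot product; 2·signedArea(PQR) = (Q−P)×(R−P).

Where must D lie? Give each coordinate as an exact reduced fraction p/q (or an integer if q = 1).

D = (-2, -6)

1. D_x = -2  [DB · AC = -236 ∩ 2·signedArea(DAC) = -64]
2. D_y = -6  [DB · AC = -236 ∩ 2·signedArea(DAC) = -64]
   → D = (-2, -6)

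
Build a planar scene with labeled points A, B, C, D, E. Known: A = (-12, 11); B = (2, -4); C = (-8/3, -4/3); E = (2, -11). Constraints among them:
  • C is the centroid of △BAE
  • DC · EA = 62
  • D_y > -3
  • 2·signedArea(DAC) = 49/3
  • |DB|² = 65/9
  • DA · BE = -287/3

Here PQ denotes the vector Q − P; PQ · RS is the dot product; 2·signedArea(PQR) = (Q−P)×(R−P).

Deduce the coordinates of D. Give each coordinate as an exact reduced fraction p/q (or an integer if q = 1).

1. D_x = -1/3  [DC · EA = 62 ∩ 2·signedArea(DAC) = 49/3]
2. D_y = -8/3  [DC · EA = 62 ∩ 2·signedArea(DAC) = 49/3]
   → D = (-1/3, -8/3)

D = (-1/3, -8/3)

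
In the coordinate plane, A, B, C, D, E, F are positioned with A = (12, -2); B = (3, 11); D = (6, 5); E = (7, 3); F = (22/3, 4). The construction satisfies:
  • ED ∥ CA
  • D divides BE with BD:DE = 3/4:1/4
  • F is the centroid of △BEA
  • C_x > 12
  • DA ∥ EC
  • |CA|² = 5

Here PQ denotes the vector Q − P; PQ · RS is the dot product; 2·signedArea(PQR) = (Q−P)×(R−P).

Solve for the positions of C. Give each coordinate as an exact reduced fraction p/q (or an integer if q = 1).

1. C_x = 13  [ED ∥ CA ∩ DA ∥ EC]
2. C_y = -4  [ED ∥ CA ∩ DA ∥ EC]
   → C = (13, -4)

C = (13, -4)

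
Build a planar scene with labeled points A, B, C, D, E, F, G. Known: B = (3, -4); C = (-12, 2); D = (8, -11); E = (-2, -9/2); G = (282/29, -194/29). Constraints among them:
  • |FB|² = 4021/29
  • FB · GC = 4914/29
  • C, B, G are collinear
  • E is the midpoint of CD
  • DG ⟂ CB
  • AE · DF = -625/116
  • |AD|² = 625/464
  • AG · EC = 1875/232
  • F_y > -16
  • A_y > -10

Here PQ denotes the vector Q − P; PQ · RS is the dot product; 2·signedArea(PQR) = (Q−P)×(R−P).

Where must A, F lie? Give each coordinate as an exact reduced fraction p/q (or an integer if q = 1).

1. A_x = 489/58  [line 10·x + -13/2·y + -34523/232 = 0 ∩ |AD|² = 625/464]
2. A_y = -1151/116  [line 10·x + -13/2·y + -34523/232 = 0 ∩ |AD|² = 625/464]
   → A = (489/58, -1151/116)
3. F_x = 182/29  [FB · GC = 4914/29 ∩ AE · DF = -625/116]
4. F_y = -444/29  [FB · GC = 4914/29 ∩ AE · DF = -625/116]
   → F = (182/29, -444/29)

A = (489/58, -1151/116)
F = (182/29, -444/29)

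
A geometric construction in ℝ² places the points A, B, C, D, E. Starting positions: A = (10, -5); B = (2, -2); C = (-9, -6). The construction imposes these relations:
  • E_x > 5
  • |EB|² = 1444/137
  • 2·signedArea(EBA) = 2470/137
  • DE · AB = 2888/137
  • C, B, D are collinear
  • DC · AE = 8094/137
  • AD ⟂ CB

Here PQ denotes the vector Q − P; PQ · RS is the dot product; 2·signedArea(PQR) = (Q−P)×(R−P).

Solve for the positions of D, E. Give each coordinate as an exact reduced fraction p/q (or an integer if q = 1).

D = (1110/137, 30/137)
E = (692/137, -122/137)

1. D_x = 1110/137  [C, B, D are collinear ∩ AD ⟂ CB]
2. D_y = 30/137  [C, B, D are collinear ∩ AD ⟂ CB]
   → D = (1110/137, 30/137)
3. E_x = 692/137  [2·signedArea(EBA) = 2470/137 ∩ DE · AB = 2888/137]
4. E_y = -122/137  [2·signedArea(EBA) = 2470/137 ∩ DE · AB = 2888/137]
   → E = (692/137, -122/137)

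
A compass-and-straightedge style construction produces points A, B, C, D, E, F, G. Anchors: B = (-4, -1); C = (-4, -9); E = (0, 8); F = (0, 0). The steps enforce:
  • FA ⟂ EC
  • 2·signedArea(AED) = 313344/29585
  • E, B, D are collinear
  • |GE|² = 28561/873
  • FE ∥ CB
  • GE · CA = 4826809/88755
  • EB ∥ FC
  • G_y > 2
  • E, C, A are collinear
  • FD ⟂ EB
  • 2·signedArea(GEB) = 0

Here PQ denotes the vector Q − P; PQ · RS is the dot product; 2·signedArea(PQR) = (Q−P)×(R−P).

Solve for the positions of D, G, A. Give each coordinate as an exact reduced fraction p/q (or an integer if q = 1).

1. D_x = -288/97  [E, B, D are collinear ∩ FD ⟂ EB]
2. D_y = 128/97  [E, B, D are collinear ∩ FD ⟂ EB]
   → D = (-288/97, 128/97)
3. A_x = -544/305  [E, C, A are collinear ∩ FA ⟂ EC]
4. A_y = 128/305  [E, C, A are collinear ∩ FA ⟂ EC]
   → A = (-544/305, 128/305)
5. G_x = -676/291  [2·signedArea(GEB) = 0 ∩ GE · CA = 4826809/88755]
6. G_y = 269/97  [2·signedArea(GEB) = 0 ∩ GE · CA = 4826809/88755]
   → G = (-676/291, 269/97)

A = (-544/305, 128/305)
D = (-288/97, 128/97)
G = (-676/291, 269/97)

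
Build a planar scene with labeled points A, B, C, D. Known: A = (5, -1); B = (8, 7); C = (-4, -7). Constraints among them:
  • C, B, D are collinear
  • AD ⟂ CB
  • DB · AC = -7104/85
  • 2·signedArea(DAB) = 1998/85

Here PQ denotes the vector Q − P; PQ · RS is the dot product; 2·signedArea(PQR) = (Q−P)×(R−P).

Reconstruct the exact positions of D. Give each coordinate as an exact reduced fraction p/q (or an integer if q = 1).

D = (236/85, 77/85)

1. D_x = 236/85  [C, B, D are collinear ∩ AD ⟂ CB]
2. D_y = 77/85  [C, B, D are collinear ∩ AD ⟂ CB]
   → D = (236/85, 77/85)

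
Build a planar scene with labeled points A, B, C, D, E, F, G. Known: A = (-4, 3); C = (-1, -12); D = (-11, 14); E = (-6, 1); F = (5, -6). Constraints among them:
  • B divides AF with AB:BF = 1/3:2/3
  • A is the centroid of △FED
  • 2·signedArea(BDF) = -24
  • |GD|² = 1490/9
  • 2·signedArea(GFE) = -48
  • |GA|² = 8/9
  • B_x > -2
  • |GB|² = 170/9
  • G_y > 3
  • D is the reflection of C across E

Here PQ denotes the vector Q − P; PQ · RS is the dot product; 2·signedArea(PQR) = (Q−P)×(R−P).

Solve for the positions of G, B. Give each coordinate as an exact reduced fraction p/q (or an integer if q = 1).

1. B_x = -1  [B divides AF with AB:BF = 1/3:2/3]
2. B_y = 0  [B divides AF with AB:BF = 1/3:2/3]
   → B = (-1, 0)
3. G_x = -10/3  [line -7·x + -11·y + 17 = 0 ∩ |GB|² = 170/9]
4. G_y = 11/3  [line -7·x + -11·y + 17 = 0 ∩ |GB|² = 170/9]
   → G = (-10/3, 11/3)

B = (-1, 0)
G = (-10/3, 11/3)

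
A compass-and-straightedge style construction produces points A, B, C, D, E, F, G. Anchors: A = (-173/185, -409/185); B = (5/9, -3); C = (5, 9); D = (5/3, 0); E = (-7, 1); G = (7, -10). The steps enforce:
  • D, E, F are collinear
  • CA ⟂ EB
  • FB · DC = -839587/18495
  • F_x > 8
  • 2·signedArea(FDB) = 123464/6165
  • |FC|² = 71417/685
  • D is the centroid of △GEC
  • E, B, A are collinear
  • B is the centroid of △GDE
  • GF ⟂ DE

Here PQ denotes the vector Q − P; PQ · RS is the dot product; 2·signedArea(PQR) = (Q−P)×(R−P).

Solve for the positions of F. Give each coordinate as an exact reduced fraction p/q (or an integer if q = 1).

1. F_x = 5527/685  [D, E, F are collinear ∩ GF ⟂ DE]
2. F_y = -506/685  [D, E, F are collinear ∩ GF ⟂ DE]
   → F = (5527/685, -506/685)

F = (5527/685, -506/685)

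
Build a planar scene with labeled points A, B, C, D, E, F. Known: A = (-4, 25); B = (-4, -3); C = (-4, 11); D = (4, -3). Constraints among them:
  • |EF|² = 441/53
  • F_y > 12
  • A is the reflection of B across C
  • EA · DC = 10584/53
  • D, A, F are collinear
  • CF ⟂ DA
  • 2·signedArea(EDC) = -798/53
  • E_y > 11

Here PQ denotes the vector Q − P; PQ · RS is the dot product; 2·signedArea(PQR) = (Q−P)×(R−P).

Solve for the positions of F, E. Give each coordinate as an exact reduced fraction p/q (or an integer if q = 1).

1. F_x = -16/53  [D, A, F are collinear ∩ CF ⟂ DA]
2. F_y = 639/53  [D, A, F are collinear ∩ CF ⟂ DA]
   → F = (-16/53, 639/53)
3. E_x = -163/53  [2·signedArea(EDC) = -798/53 ∩ EA · DC = 10584/53]
4. E_y = 597/53  [2·signedArea(EDC) = -798/53 ∩ EA · DC = 10584/53]
   → E = (-163/53, 597/53)

E = (-163/53, 597/53)
F = (-16/53, 639/53)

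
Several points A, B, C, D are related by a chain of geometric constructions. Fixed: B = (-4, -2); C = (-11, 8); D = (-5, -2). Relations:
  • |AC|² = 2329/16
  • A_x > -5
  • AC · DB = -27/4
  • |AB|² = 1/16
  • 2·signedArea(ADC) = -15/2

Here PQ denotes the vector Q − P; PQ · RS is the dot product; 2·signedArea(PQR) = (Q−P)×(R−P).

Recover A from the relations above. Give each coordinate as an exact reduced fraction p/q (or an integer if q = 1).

1. A_x = -17/4  [AC · DB = -27/4 ∩ 2·signedArea(ADC) = -15/2]
2. A_y = -2  [AC · DB = -27/4 ∩ 2·signedArea(ADC) = -15/2]
   → A = (-17/4, -2)

A = (-17/4, -2)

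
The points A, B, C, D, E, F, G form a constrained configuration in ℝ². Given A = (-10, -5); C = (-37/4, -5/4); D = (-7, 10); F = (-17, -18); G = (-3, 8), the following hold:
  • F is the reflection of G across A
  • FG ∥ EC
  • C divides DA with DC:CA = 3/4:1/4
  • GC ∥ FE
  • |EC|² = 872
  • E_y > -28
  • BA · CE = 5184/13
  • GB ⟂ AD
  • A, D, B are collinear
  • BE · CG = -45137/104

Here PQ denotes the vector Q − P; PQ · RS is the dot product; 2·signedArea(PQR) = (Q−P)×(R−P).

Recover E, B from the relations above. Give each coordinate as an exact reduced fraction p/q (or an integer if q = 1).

B = (-94/13, 115/13)
E = (-93/4, -109/4)

1. E_x = -93/4  [FG ∥ EC ∩ GC ∥ FE]
2. E_y = -109/4  [FG ∥ EC ∩ GC ∥ FE]
   → E = (-93/4, -109/4)
3. B_x = -94/13  [A, D, B are collinear ∩ GB ⟂ AD]
4. B_y = 115/13  [A, D, B are collinear ∩ GB ⟂ AD]
   → B = (-94/13, 115/13)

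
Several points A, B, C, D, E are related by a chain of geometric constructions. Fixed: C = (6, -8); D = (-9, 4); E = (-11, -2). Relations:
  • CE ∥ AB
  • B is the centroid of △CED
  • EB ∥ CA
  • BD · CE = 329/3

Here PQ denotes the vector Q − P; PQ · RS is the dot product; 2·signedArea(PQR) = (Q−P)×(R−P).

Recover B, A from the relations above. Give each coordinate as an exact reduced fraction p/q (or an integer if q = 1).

1. B_x = -14/3  [B is the centroid of △CED]
2. B_y = -2  [B is the centroid of △CED]
   → B = (-14/3, -2)
3. A_x = 37/3  [CE ∥ AB ∩ EB ∥ CA]
4. A_y = -8  [CE ∥ AB ∩ EB ∥ CA]
   → A = (37/3, -8)

A = (37/3, -8)
B = (-14/3, -2)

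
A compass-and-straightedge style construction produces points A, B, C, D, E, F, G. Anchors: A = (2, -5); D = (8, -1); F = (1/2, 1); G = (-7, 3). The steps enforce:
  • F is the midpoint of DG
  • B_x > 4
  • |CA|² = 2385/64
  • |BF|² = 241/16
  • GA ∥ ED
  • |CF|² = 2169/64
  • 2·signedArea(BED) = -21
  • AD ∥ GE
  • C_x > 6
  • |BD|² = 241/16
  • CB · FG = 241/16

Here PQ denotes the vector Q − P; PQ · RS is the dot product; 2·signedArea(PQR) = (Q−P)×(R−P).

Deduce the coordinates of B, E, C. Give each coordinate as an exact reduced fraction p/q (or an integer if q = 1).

1. E_x = -1  [GA ∥ ED ∩ AD ∥ GE]
2. E_y = 7  [GA ∥ ED ∩ AD ∥ GE]
   → E = (-1, 7)
3. B_x = 17/4  [line 8·x + 9·y + -34 = 0 ∩ |BF|² = 241/16]
4. B_y = 0  [line 8·x + 9·y + -34 = 0 ∩ |BF|² = 241/16]
   → B = (17/4, 0)
5. C_x = 49/8  [line 15/2·x + -2·y + -751/16 = 0 ∩ |CA|² = 2385/64]
6. C_y = -1/2  [line 15/2·x + -2·y + -751/16 = 0 ∩ |CA|² = 2385/64]
   → C = (49/8, -1/2)

B = (17/4, 0)
C = (49/8, -1/2)
E = (-1, 7)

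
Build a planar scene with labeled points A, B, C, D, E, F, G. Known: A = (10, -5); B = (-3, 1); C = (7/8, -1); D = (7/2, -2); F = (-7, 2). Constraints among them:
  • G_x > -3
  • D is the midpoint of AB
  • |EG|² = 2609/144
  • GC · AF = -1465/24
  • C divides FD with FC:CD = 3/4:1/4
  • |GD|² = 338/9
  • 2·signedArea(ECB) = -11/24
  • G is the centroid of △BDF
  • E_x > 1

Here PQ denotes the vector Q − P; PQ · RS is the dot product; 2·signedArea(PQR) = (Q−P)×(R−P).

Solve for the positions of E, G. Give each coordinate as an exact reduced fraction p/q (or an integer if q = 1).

E = (7/4, -4/3)
G = (-13/6, 1/3)

1. G_x = -13/6  [G is the centroid of △BDF]
2. G_y = 1/3  [G is the centroid of △BDF]
   → G = (-13/6, 1/3)
3. E_x = 7/4  [line -2·x + -31/8·y + -5/3 = 0 ∩ |EG|² = 2609/144]
4. E_y = -4/3  [line -2·x + -31/8·y + -5/3 = 0 ∩ |EG|² = 2609/144]
   → E = (7/4, -4/3)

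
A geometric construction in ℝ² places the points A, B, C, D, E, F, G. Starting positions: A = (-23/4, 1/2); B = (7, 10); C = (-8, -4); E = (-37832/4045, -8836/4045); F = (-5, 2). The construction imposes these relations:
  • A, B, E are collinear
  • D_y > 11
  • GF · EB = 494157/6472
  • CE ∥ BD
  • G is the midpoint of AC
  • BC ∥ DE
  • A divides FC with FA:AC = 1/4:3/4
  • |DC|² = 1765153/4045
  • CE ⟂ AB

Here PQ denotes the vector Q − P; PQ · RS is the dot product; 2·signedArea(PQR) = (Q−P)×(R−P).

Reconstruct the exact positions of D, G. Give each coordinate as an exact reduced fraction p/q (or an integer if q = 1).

1. D_x = 22843/4045  [BC ∥ DE ∩ CE ∥ BD]
2. D_y = 47794/4045  [BC ∥ DE ∩ CE ∥ BD]
   → D = (22843/4045, 47794/4045)
3. G_x = -55/8  [G is the midpoint of AC]
4. G_y = -7/4  [G is the midpoint of AC]
   → G = (-55/8, -7/4)

D = (22843/4045, 47794/4045)
G = (-55/8, -7/4)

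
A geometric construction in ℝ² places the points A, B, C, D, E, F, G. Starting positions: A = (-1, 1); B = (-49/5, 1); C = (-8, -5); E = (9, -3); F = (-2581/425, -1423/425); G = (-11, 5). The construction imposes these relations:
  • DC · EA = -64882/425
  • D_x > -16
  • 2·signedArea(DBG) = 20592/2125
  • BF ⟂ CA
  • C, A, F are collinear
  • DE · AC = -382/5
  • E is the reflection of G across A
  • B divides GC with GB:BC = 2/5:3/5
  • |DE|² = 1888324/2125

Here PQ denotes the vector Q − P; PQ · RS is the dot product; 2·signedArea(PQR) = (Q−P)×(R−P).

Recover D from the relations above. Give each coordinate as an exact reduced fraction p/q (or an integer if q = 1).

D = (-6769/425, 5673/425)

1. D_x = -6769/425  [DC · EA = -64882/425 ∩ DE · AC = -382/5]
2. D_y = 5673/425  [DC · EA = -64882/425 ∩ DE · AC = -382/5]
   → D = (-6769/425, 5673/425)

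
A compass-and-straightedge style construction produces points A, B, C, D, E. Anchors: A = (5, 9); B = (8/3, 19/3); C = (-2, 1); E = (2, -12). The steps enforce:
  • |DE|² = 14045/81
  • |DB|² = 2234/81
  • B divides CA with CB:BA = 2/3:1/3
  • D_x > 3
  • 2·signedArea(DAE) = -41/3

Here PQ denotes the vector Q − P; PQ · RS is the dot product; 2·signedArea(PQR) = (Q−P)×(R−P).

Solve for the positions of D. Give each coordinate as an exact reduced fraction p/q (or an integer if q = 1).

1. D_x = 29/9  [line 21·x + -3·y + -193/3 = 0 ∩ |DE|² = 14045/81]
2. D_y = 10/9  [line 21·x + -3·y + -193/3 = 0 ∩ |DE|² = 14045/81]
   → D = (29/9, 10/9)

D = (29/9, 10/9)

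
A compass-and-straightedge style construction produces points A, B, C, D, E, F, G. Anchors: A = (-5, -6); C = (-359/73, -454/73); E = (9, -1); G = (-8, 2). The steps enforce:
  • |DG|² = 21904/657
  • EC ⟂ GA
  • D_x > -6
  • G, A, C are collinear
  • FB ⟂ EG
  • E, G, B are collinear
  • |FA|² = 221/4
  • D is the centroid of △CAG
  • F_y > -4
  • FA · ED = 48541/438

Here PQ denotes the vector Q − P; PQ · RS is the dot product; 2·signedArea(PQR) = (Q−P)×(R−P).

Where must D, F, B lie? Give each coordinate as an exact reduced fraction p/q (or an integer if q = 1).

1. D_x = -436/73  [D is the centroid of △CAG]
2. D_y = -746/219  [D is the centroid of △CAG]
   → D = (-436/73, -746/219)
3. F_x = 2  [line 1093/73·x + 527/219·y + -9427/438 = 0 ∩ |FA|² = 221/4]
4. F_y = -7/2  [line 1093/73·x + 527/219·y + -9427/438 = 0 ∩ |FA|² = 221/4]
   → F = (2, -7/2)
5. B_x = 1573/596  [E, G, B are collinear ∩ FB ⟂ EG]
6. B_y = 73/596  [E, G, B are collinear ∩ FB ⟂ EG]
   → B = (1573/596, 73/596)

B = (1573/596, 73/596)
D = (-436/73, -746/219)
F = (2, -7/2)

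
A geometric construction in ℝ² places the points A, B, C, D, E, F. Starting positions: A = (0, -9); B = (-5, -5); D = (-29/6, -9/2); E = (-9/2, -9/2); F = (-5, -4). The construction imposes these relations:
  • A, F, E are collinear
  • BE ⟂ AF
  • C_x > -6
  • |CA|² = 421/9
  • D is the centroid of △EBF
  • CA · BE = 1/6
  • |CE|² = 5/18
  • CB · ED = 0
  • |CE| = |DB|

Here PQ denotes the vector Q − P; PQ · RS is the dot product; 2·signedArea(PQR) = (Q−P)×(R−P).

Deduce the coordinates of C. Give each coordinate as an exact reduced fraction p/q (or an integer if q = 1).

1. C_x = -5  [CB · ED = 0 ∩ CA · BE = 1/6]
2. C_y = -13/3  [CB · ED = 0 ∩ CA · BE = 1/6]
   → C = (-5, -13/3)

C = (-5, -13/3)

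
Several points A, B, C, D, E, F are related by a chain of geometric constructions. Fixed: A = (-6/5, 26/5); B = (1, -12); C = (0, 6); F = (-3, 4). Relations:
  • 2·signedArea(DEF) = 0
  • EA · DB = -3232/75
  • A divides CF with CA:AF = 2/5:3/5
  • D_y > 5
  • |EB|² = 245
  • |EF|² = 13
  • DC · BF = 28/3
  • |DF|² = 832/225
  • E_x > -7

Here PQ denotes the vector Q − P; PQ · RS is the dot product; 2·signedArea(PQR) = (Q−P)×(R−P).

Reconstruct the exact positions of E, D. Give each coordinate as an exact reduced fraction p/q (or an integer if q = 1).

D = (-7/5, 76/15)
E = (-6, 2)

1. D_x = -7/5  [line 4·x + -16·y + 260/3 = 0 ∩ |DF|² = 832/225]
2. D_y = 76/15  [line 4·x + -16·y + 260/3 = 0 ∩ |DF|² = 832/225]
   → D = (-7/5, 76/15)
3. E_x = -6  [EA · DB = -3232/75 ∩ 2·signedArea(DEF) = 0]
4. E_y = 2  [EA · DB = -3232/75 ∩ 2·signedArea(DEF) = 0]
   → E = (-6, 2)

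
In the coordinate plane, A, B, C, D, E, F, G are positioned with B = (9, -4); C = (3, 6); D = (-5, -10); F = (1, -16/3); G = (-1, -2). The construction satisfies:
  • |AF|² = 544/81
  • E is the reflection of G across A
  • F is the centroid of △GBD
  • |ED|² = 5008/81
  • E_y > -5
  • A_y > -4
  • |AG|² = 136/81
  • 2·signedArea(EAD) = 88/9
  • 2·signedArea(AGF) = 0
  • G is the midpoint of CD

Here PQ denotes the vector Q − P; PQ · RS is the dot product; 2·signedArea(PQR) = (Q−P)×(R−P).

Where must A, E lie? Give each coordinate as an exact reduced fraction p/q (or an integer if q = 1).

1. A_x = -1/3  [line 10/3·x + 2·y + 22/3 = 0 ∩ |AF|² = 544/81]
2. A_y = -28/9  [line 10/3·x + 2·y + 22/3 = 0 ∩ |AF|² = 544/81]
   → A = (-1/3, -28/9)
3. E_x = 1/3  [E is the reflection of G across A]
4. E_y = -38/9  [E is the reflection of G across A]
   → E = (1/3, -38/9)

A = (-1/3, -28/9)
E = (1/3, -38/9)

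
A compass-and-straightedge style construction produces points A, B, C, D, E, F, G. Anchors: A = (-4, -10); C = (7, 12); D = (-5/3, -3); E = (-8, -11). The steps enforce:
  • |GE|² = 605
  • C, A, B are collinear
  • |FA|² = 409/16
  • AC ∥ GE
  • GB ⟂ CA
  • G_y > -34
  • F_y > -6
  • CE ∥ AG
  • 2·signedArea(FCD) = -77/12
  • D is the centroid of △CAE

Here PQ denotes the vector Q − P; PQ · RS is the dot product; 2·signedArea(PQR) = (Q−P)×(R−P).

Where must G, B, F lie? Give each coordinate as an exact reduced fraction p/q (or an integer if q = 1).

B = (-81/5, -172/5)
F = (-13/4, -5)
G = (-19, -33)

1. G_x = -19  [AC ∥ GE ∩ CE ∥ AG]
2. G_y = -33  [AC ∥ GE ∩ CE ∥ AG]
   → G = (-19, -33)
3. B_x = -81/5  [C, A, B are collinear ∩ GB ⟂ CA]
4. B_y = -172/5  [C, A, B are collinear ∩ GB ⟂ CA]
   → B = (-81/5, -172/5)
5. F_x = -13/4  [line 15·x + -26/3·y + 65/12 = 0 ∩ |FA|² = 409/16]
6. F_y = -5  [line 15·x + -26/3·y + 65/12 = 0 ∩ |FA|² = 409/16]
   → F = (-13/4, -5)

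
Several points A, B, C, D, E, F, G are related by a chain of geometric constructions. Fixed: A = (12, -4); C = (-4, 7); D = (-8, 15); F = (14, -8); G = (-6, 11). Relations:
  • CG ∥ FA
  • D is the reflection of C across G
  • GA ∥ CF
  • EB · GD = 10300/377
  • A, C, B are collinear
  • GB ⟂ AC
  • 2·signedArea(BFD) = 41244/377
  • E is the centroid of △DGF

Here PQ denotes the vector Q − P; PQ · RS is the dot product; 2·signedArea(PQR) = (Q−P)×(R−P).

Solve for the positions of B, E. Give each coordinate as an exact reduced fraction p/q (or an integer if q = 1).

B = (-2724/377, 3475/377)
E = (0, 6)

1. B_x = -2724/377  [A, C, B are collinear ∩ GB ⟂ AC]
2. B_y = 3475/377  [A, C, B are collinear ∩ GB ⟂ AC]
   → B = (-2724/377, 3475/377)
3. E_x = 0  [E is the centroid of △DGF]
4. E_y = 6  [E is the centroid of △DGF]
   → E = (0, 6)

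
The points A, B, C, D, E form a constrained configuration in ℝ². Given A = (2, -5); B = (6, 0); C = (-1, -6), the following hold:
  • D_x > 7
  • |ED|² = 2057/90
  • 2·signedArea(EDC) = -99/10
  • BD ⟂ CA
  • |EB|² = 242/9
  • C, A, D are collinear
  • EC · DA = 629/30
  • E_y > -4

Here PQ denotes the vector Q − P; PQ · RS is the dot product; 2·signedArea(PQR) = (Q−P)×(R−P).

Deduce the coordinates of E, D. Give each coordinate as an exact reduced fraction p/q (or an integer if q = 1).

1. D_x = 71/10  [C, A, D are collinear ∩ BD ⟂ CA]
2. D_y = -33/10  [C, A, D are collinear ∩ BD ⟂ CA]
   → D = (71/10, -33/10)
3. E_x = 7/3  [EC · DA = 629/30 ∩ 2·signedArea(EDC) = -99/10]
4. E_y = -11/3  [EC · DA = 629/30 ∩ 2·signedArea(EDC) = -99/10]
   → E = (7/3, -11/3)

D = (71/10, -33/10)
E = (7/3, -11/3)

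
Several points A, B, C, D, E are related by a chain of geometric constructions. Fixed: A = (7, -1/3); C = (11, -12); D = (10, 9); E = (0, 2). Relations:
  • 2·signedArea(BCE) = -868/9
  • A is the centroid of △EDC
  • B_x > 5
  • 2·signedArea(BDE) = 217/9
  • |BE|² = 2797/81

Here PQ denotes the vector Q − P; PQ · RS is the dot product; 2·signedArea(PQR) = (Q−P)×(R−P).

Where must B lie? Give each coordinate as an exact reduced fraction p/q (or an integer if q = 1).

B = (17/3, 32/9)

1. B_x = 17/3  [2·signedArea(BCE) = -868/9 ∩ 2·signedArea(BDE) = 217/9]
2. B_y = 32/9  [2·signedArea(BCE) = -868/9 ∩ 2·signedArea(BDE) = 217/9]
   → B = (17/3, 32/9)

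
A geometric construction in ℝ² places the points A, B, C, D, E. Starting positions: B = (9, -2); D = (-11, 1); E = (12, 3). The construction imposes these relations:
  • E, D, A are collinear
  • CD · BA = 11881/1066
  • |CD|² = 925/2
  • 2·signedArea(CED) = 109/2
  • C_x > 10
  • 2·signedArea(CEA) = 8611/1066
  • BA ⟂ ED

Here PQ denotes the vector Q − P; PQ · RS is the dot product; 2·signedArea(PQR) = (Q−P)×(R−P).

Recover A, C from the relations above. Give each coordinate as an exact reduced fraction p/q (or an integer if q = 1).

1. A_x = 4579/533  [E, D, A are collinear ∩ BA ⟂ ED]
2. A_y = 1441/533  [E, D, A are collinear ∩ BA ⟂ ED]
   → A = (4579/533, 1441/533)
3. C_x = 21/2  [line 2·x + -23·y + -19/2 = 0 ∩ |CD|² = 925/2]
4. C_y = 1/2  [line 2·x + -23·y + -19/2 = 0 ∩ |CD|² = 925/2]
   → C = (21/2, 1/2)

A = (4579/533, 1441/533)
C = (21/2, 1/2)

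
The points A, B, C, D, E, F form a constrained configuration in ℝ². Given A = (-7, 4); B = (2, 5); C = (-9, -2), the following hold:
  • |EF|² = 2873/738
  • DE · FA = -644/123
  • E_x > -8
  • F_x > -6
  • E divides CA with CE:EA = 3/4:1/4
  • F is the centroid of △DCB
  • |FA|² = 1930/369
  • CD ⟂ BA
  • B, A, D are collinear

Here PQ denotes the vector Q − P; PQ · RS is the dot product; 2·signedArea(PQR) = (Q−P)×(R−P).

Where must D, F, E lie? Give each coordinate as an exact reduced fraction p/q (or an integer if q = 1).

D = (-395/41, 152/41)
E = (-15/2, 5/2)
F = (-682/123, 275/123)

1. D_x = -395/41  [B, A, D are collinear ∩ CD ⟂ BA]
2. D_y = 152/41  [B, A, D are collinear ∩ CD ⟂ BA]
   → D = (-395/41, 152/41)
3. F_x = -682/123  [F is the centroid of △DCB]
4. F_y = 275/123  [F is the centroid of △DCB]
   → F = (-682/123, 275/123)
5. E_x = -15/2  [E divides CA with CE:EA = 3/4:1/4]
6. E_y = 5/2  [E divides CA with CE:EA = 3/4:1/4]
   → E = (-15/2, 5/2)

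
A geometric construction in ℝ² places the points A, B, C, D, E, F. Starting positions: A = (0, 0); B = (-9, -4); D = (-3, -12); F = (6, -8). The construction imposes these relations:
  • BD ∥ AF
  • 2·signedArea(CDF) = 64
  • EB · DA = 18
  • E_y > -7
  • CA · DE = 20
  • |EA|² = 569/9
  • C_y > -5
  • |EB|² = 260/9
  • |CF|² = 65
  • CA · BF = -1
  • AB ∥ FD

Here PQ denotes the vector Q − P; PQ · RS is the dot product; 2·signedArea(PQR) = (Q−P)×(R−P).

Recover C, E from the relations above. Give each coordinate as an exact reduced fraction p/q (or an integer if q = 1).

1. C_x = -1  [CA · BF = -1 ∩ 2·signedArea(CDF) = 64]
2. C_y = -4  [CA · BF = -1 ∩ 2·signedArea(CDF) = 64]
   → C = (-1, -4)
3. E_x = -13/3  [line -3·x + -12·y + -93 = 0 ∩ |EA|² = 569/9]
4. E_y = -20/3  [line -3·x + -12·y + -93 = 0 ∩ |EA|² = 569/9]
   → E = (-13/3, -20/3)

C = (-1, -4)
E = (-13/3, -20/3)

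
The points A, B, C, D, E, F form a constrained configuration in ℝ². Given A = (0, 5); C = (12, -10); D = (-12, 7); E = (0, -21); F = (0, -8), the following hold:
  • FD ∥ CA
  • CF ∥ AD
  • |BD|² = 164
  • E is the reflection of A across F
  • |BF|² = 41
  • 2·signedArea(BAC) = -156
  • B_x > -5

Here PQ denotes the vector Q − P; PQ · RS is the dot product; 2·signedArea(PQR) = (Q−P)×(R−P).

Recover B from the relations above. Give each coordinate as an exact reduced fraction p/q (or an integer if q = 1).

1. B_x = -4  [line 15·x + 12·y + 96 = 0 ∩ |BD|² = 164]
2. B_y = -3  [line 15·x + 12·y + 96 = 0 ∩ |BD|² = 164]
   → B = (-4, -3)

B = (-4, -3)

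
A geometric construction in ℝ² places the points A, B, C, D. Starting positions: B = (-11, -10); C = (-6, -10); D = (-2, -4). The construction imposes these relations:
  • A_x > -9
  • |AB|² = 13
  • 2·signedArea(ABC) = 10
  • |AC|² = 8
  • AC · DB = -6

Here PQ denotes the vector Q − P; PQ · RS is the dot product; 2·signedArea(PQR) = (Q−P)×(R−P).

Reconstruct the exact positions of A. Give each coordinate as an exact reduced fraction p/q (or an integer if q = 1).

1. A_x = -8  [2·signedArea(ABC) = 10 ∩ AC · DB = -6]
2. A_y = -8  [2·signedArea(ABC) = 10 ∩ AC · DB = -6]
   → A = (-8, -8)

A = (-8, -8)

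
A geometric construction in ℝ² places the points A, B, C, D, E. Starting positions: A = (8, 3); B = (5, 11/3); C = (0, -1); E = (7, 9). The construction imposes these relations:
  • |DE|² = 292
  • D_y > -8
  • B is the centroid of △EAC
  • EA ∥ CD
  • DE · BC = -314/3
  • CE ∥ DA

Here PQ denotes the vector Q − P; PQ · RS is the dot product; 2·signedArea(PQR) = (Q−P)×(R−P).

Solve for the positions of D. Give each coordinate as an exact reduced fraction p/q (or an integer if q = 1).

1. D_x = 1  [CE ∥ DA ∩ EA ∥ CD]
2. D_y = -7  [CE ∥ DA ∩ EA ∥ CD]
   → D = (1, -7)

D = (1, -7)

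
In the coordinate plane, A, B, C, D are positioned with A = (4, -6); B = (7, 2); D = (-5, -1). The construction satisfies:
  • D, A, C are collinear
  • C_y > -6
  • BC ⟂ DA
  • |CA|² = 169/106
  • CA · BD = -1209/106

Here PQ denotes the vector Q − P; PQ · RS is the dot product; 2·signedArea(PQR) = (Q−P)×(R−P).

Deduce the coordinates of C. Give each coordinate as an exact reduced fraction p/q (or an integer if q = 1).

C = (307/106, -571/106)

1. C_x = 307/106  [D, A, C are collinear ∩ BC ⟂ DA]
2. C_y = -571/106  [D, A, C are collinear ∩ BC ⟂ DA]
   → C = (307/106, -571/106)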